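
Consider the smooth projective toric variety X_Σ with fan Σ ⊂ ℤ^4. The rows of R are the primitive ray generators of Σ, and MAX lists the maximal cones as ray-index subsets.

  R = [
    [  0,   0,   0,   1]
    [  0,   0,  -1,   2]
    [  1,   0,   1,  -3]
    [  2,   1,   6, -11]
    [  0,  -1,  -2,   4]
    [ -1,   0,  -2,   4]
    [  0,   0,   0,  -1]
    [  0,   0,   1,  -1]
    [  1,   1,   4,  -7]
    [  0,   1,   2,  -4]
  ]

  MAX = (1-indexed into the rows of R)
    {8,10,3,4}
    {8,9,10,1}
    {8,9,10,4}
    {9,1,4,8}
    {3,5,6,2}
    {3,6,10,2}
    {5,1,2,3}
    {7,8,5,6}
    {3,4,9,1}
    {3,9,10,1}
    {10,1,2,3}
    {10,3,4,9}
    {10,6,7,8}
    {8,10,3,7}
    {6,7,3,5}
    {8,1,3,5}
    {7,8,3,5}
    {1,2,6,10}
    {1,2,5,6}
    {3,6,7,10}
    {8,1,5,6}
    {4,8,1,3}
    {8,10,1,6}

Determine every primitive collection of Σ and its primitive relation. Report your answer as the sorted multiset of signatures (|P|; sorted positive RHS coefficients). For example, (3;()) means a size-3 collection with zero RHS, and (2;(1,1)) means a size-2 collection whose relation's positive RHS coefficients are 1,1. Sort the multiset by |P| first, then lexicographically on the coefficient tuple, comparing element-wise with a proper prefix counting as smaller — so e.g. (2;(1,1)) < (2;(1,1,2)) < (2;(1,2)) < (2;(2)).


The 17 primitive collections of Σ (r=10, n=4):

  P = {1,7}:  v_{1} + v_{7} = 0  ⇒ sig = (2;())
  P = {5,10}:  v_{5} + v_{10} = 0  ⇒ sig = (2;())
  P = {2,8}:  v_{2} + v_{8} = v_{1}  ⇒ sig = (2;(1))
  P = {4,6}:  v_{4} + v_{6} = v_{9}  ⇒ sig = (2;(1))
  P = {2,7}:  v_{2} + v_{7} = v_{3} + v_{6}  ⇒ sig = (2;(1,1))
  P = {6,9}:  v_{6} + v_{9} = v_{1} + v_{10}  ⇒ sig = (2;(1,1))
  P = {2,4}:  v_{2} + v_{4} = v_{1} + v_{3} + v_{9}  ⇒ sig = (2;(1,1,1))
  P = {5,9}:  v_{5} + v_{9} = v_{1} + v_{3} + v_{8}  ⇒ sig = (2;(1,1,1))
  P = {7,9}:  v_{7} + v_{9} = v_{3} + v_{8} + v_{10}  ⇒ sig = (2;(1,1,1))
  P = {2,9}:  v_{2} + v_{9} = 2·v_{1} + v_{3} + v_{10}  ⇒ sig = (2;(1,1,2))
  P = {4,5}:  v_{4} + v_{5} = v_{1} + 2·v_{3} + 2·v_{8}  ⇒ sig = (2;(1,2,2))
  P = {4,7}:  v_{4} + v_{7} = 2·v_{3} + 2·v_{8} + v_{10}  ⇒ sig = (2;(1,2,2))
  P = {3,6,8}:  v_{3} + v_{6} + v_{8} = 0  ⇒ sig = (3;())
  P = {1,3,6}:  v_{1} + v_{3} + v_{6} = v_{2}  ⇒ sig = (3;(1))
  P = {3,8,9}:  v_{3} + v_{8} + v_{9} = v_{4}  ⇒ sig = (3;(1))
  P = {1,4,10}:  v_{1} + v_{4} + v_{10} = 2·v_{9}  ⇒ sig = (3;(2))
  P = {1,3,8,10}:  v_{1} + v_{3} + v_{8} + v_{10} = v_{9}  ⇒ sig = (4;(1))

so the primitive-relation signature multiset is
    |P|=2: 12 collections, coeffs (), (), (1), (1), (1,1), (1,1), (1,1,1), (1,1,1), (1,1,1), (1,1,2), (1,2,2), (1,2,2)
    |P|=3: 4 collections, coeffs (), (1), (1), (2)
    |P|=4: 1 collection, coeffs (1)


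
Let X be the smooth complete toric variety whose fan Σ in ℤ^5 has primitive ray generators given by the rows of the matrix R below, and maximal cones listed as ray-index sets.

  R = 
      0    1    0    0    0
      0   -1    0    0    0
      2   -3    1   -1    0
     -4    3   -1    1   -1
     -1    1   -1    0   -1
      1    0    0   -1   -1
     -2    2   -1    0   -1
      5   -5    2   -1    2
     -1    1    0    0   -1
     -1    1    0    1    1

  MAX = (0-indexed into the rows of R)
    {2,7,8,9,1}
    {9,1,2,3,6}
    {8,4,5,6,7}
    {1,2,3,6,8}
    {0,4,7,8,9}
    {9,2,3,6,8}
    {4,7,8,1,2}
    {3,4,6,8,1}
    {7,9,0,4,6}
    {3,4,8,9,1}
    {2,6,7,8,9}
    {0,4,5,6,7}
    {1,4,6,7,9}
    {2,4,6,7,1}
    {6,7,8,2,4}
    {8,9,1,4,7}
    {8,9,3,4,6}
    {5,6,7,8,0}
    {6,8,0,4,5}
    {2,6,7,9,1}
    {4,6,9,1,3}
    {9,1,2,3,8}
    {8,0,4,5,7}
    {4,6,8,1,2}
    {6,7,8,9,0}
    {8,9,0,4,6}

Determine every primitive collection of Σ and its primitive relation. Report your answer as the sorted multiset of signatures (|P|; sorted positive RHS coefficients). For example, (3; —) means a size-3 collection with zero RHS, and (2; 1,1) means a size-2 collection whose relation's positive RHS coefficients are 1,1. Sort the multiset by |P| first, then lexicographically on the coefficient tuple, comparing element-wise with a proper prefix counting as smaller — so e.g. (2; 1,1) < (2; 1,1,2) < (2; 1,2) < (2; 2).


14 minimal non-faces of Δ(Σ) (on 10 rays):

  {0,1}:  v_{0} + v_{1} = 0  so sig = (2; —)
  {5,9}:  v_{5} + v_{9} = v_{0}  so sig = (2; 1)
  {3,5}:  v_{3} + v_{5} = v_{6} + v_{8}  so sig = (2; 1,1)
  {3,7}:  v_{3} + v_{7} = v_{2} + v_{9}  so sig = (2; 1,1)
  {0,2}:  v_{0} + v_{2} = v_{6} + v_{7} + v_{8}  so sig = (2; 1,1,1)
  {0,3}:  v_{0} + v_{3} = v_{6} + v_{8} + v_{9}  so sig = (2; 1,1,1)
  {1,5}:  v_{1} + v_{5} = v_{4} + v_{6} + v_{7} + v_{8}  so sig = (2; 1,1,1,1)
  {2,5}:  v_{2} + v_{5} = v_{4} + 2·v_{6} + 2·v_{7} + 2·v_{8}  so sig = (2; 1,2,2,2)
  {2,4,9}:  v_{2} + v_{4} + v_{9} = v_{1}  so sig = (3; 1)
  {2,3,4}:  v_{2} + v_{3} + v_{4} = 2·v_{1} + v_{6} + v_{8}  so sig = (3; 1,1,2)
  {1,6,7,8}:  v_{1} + v_{6} + v_{7} + v_{8} = v_{2}  so sig = (4; 1)
  {1,6,8,9}:  v_{1} + v_{6} + v_{8} + v_{9} = v_{3}  so sig = (4; 1)
  {4,6,7,8,9}:  v_{4} + v_{6} + v_{7} + v_{8} + v_{9} = 0  so sig = (5; —)
  {0,4,6,7,8}:  v_{0} + v_{4} + v_{6} + v_{7} + v_{8} = v_{5}  so sig = (5; 1)

Sorted signature multiset PRS(X):
[(2; —), (2; 1), (2; 1,1), (2; 1,1), (2; 1,1,1), (2; 1,1,1), (2; 1,1,1,1), (2; 1,2,2,2), (3; 1), (3; 1,1,2), (4; 1), (4; 1), (5; —), (5; 1)]


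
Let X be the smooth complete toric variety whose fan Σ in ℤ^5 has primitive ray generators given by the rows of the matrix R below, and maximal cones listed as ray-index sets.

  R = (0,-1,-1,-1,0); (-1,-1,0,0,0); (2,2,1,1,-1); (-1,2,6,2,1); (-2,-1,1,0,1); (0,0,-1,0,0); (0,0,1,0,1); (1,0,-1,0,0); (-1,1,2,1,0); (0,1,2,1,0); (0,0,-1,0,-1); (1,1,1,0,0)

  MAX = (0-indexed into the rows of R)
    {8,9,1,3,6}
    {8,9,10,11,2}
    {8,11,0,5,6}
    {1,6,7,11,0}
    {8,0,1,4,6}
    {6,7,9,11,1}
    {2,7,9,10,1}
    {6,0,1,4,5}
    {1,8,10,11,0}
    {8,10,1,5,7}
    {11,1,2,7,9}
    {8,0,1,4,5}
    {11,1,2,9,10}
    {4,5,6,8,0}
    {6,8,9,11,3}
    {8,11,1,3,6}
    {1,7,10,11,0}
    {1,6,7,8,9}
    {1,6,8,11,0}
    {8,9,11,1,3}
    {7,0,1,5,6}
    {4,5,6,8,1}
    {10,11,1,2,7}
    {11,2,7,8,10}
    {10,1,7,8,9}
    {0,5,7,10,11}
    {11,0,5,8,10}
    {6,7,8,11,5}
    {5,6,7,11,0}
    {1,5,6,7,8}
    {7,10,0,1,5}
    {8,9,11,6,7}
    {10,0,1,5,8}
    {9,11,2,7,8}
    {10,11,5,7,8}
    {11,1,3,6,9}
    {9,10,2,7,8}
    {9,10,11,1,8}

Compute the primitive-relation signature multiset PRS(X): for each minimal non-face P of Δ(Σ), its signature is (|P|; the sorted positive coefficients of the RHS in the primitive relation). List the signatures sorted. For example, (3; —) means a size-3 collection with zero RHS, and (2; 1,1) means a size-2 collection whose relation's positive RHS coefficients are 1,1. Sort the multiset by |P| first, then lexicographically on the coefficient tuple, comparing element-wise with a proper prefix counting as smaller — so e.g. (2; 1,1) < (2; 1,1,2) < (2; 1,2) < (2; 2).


Σ has 24 primitive collections:

  P = {6,10}:  v_{6} + v_{10} = 0  →  sig = (2; —)
  P = {2,4}:  v_{2} + v_{4} = v_{9}  →  sig = (2; 1)
  P = {0,9}:  v_{0} + v_{9} = v_{1} + v_{11}  →  sig = (2; 1,1)
  P = {5,9}:  v_{5} + v_{9} = v_{7} + v_{8}  →  sig = (2; 1,1)
  P = {2,6}:  v_{2} + v_{6} = v_{7} + v_{9} + v_{11}  →  sig = (2; 1,1,1)
  P = {3,5}:  v_{3} + v_{5} = v_{6} + v_{8} + v_{9}  →  sig = (2; 1,1,1)
  P = {4,7}:  v_{4} + v_{7} = v_{1} + v_{5} + v_{6}  →  sig = (2; 1,1,1)
  P = {4,9}:  v_{4} + v_{9} = v_{1} + v_{6} + v_{8}  →  sig = (2; 1,1,1)
  P = {4,11}:  v_{4} + v_{11} = v_{0} + v_{6} + v_{8}  →  sig = (2; 1,1,1)
  P = {3,10}:  v_{3} + v_{10} = v_{1} + v_{8} + v_{9} + v_{11}  →  sig = (2; 1,1,1,1)
  P = {4,10}:  v_{4} + v_{10} = v_{0} + v_{1} + v_{5} + v_{8}  →  sig = (2; 1,1,1,1)
  P = {0,2}:  v_{0} + v_{2} = v_{1} + v_{7} + v_{10} + 2·v_{11}  →  sig = (2; 1,1,1,2)
  P = {2,5}:  v_{2} + v_{5} = 2·v_{7} + v_{8} + v_{10} + v_{11}  →  sig = (2; 1,1,1,2)
  P = {0,3}:  v_{0} + v_{3} = 2·v_{1} + v_{6} + v_{8} + 2·v_{11}  →  sig = (2; 1,1,2,2)
  P = {3,7}:  v_{3} + v_{7} = v_{6} + 2·v_{9}  →  sig = (2; 1,2)
  P = {3,4}:  v_{3} + v_{4} = 2·v_{1} + 2·v_{6} + 2·v_{8} + v_{11}  →  sig = (2; 1,2,2,2)
  P = {2,3}:  v_{2} + v_{3} = 3·v_{9} + v_{11}  →  sig = (2; 1,3)
  P = {0,7,8}:  v_{0} + v_{7} + v_{8} = 0  →  sig = (3; —)
  P = {1,5,11}:  v_{1} + v_{5} + v_{11} = 0  →  sig = (3; —)
  P = {1,2,8}:  v_{1} + v_{2} + v_{8} = 2·v_{9} + v_{10}  →  sig = (3; 1,2)
  P = {1,7,8,11}:  v_{1} + v_{7} + v_{8} + v_{11} = v_{9}  →  sig = (4; 1)
  P = {7,9,10,11}:  v_{7} + v_{9} + v_{10} + v_{11} = v_{2}  →  sig = (4; 1)
  P = {0,1,5,6,8}:  v_{0} + v_{1} + v_{5} + v_{6} + v_{8} = v_{4}  →  sig = (5; 1)
  P = {1,6,8,9,11}:  v_{1} + v_{6} + v_{8} + v_{9} + v_{11} = v_{3}  →  sig = (5; 1)

so the primitive-relation signature multiset is
    (2; —)
    (2; 1)
    (2; 1,1)
    (2; 1,1)
    (2; 1,1,1)
    (2; 1,1,1)
    (2; 1,1,1)
    (2; 1,1,1)
    (2; 1,1,1)
    (2; 1,1,1,1)
    (2; 1,1,1,1)
    (2; 1,1,1,2)
    (2; 1,1,1,2)
    (2; 1,1,2,2)
    (2; 1,2)
    (2; 1,2,2,2)
    (2; 1,3)
    (3; —)
    (3; —)
    (3; 1,2)
    (4; 1)
    (4; 1)
    (5; 1)
    (5; 1)


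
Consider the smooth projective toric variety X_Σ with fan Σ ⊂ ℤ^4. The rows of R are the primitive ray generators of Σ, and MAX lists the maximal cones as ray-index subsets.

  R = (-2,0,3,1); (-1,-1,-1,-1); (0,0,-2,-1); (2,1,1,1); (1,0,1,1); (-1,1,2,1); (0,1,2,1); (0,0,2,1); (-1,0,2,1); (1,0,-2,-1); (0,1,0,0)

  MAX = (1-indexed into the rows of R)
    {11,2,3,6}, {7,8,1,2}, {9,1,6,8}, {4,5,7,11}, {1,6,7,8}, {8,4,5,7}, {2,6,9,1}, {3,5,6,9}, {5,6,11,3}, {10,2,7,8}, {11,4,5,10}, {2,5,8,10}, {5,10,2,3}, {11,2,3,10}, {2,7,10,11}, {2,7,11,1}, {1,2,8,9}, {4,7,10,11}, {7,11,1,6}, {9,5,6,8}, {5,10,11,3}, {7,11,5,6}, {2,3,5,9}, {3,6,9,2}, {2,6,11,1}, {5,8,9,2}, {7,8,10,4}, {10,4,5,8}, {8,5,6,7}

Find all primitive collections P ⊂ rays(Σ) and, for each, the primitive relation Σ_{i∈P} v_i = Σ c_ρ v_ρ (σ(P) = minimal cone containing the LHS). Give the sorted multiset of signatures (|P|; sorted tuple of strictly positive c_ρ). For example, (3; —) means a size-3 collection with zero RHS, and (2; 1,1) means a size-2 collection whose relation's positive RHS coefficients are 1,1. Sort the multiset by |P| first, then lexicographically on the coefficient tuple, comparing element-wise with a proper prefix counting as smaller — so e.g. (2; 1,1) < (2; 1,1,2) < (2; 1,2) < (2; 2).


The 21 primitive collections of Σ (r=11, n=4):

  P={3,8}:  v_{3} + v_{8} = 0  ⇒ sig = (2; —)
  P={9,10}:  v_{9} + v_{10} = 0  ⇒ sig = (2; —)
  P={3,7}:  v_{3} + v_{7} = v_{11}  ⇒ sig = (2; 1)
  P={6,10}:  v_{6} + v_{10} = v_{11}  ⇒ sig = (2; 1)
  P={8,11}:  v_{8} + v_{11} = v_{7}  ⇒ sig = (2; 1)
  P={9,11}:  v_{9} + v_{11} = v_{6}  ⇒ sig = (2; 1)
  P={1,3}:  v_{1} + v_{3} = v_{2} + v_{6}  ⇒ sig = (2; 1,1)
  P={1,4}:  v_{1} + v_{4} = v_{7} + v_{8}  ⇒ sig = (2; 1,1)
  P={1,5}:  v_{1} + v_{5} = v_{8} + v_{9}  ⇒ sig = (2; 1,1)
  P={1,10}:  v_{1} + v_{10} = v_{2} + v_{7}  ⇒ sig = (2; 1,1)
  P={2,4}:  v_{2} + v_{4} = v_{8} + v_{10}  ⇒ sig = (2; 1,1)
  P={4,9}:  v_{4} + v_{9} = v_{5} + v_{7}  ⇒ sig = (2; 1,1)
  P={7,9}:  v_{7} + v_{9} = v_{6} + v_{8}  ⇒ sig = (2; 1,1)
  P={3,4}:  v_{3} + v_{4} = v_{5} + v_{10} + v_{11}  ⇒ sig = (2; 1,1,1)
  P={4,6}:  v_{4} + v_{6} = v_{5} + v_{7} + v_{11}  ⇒ sig = (2; 1,1,1)
  P={2,5,11}:  v_{2} + v_{5} + v_{11} = 0  ⇒ sig = (3; —)
  P={2,5,6}:  v_{2} + v_{5} + v_{6} = v_{9}  ⇒ sig = (3; 1)
  P={2,5,7}:  v_{2} + v_{5} + v_{7} = v_{8}  ⇒ sig = (3; 1)
  P={2,6,8}:  v_{2} + v_{6} + v_{8} = v_{1}  ⇒ sig = (3; 1)
  P={5,7,10}:  v_{5} + v_{7} + v_{10} = v_{4}  ⇒ sig = (3; 1)
  P={2,6,7}:  v_{2} + v_{6} + v_{7} = v_{1} + v_{11}  ⇒ sig = (3; 1,1)

Signatures (|P|; sorted positive RHS coefficients), sorted:
    |P|=2: 15 collections, coeffs (), (), (1), (1), (1), (1), (1,1), (1,1), (1,1), (1,1), (1,1), (1,1), (1,1), (1,1,1), (1,1,1)
    |P|=3: 6 collections, coeffs (), (1), (1), (1), (1), (1,1)


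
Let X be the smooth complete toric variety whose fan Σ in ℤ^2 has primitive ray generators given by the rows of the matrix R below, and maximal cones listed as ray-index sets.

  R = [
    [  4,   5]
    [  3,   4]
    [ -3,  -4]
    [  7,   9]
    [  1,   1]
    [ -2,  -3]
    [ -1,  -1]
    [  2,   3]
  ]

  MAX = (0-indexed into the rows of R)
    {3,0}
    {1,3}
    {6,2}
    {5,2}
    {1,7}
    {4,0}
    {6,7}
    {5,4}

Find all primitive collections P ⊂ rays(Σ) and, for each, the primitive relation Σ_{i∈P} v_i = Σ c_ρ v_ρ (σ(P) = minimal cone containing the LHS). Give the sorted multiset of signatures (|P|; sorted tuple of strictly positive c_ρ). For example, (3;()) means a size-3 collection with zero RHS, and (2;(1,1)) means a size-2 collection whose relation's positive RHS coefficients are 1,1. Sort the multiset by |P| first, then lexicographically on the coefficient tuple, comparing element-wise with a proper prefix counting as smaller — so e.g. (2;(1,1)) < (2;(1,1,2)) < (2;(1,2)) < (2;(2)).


The 20 primitive collections of Σ (r=8, n=2):

  {1,2}:  v_{1} + v_{2} = 0  so sig = (2;())
  {4,6}:  v_{4} + v_{6} = 0  so sig = (2;())
  {5,7}:  v_{5} + v_{7} = 0  so sig = (2;())
  {0,1}:  v_{0} + v_{1} = v_{3}  so sig = (2;(1))
  {0,2}:  v_{0} + v_{2} = v_{4}  so sig = (2;(1))
  {0,6}:  v_{0} + v_{6} = v_{1}  so sig = (2;(1))
  {1,4}:  v_{1} + v_{4} = v_{0}  so sig = (2;(1))
  {1,5}:  v_{1} + v_{5} = v_{4}  so sig = (2;(1))
  {1,6}:  v_{1} + v_{6} = v_{7}  so sig = (2;(1))
  {2,3}:  v_{2} + v_{3} = v_{0}  so sig = (2;(1))
  {2,4}:  v_{2} + v_{4} = v_{5}  so sig = (2;(1))
  {2,7}:  v_{2} + v_{7} = v_{6}  so sig = (2;(1))
  {4,7}:  v_{4} + v_{7} = v_{1}  so sig = (2;(1))
  {5,6}:  v_{5} + v_{6} = v_{2}  so sig = (2;(1))
  {3,5}:  v_{3} + v_{5} = v_{0} + v_{4}  so sig = (2;(1,1))
  {0,5}:  v_{0} + v_{5} = 2·v_{4}  so sig = (2;(2))
  {0,7}:  v_{0} + v_{7} = 2·v_{1}  so sig = (2;(2))
  {3,4}:  v_{3} + v_{4} = 2·v_{0}  so sig = (2;(2))
  {3,6}:  v_{3} + v_{6} = 2·v_{1}  so sig = (2;(2))
  {3,7}:  v_{3} + v_{7} = 3·v_{1}  so sig = (2;(3))

Sorted signature multiset PRS(X):
[(2;()), (2;()), (2;()), (2;(1)), (2;(1)), (2;(1)), (2;(1)), (2;(1)), (2;(1)), (2;(1)), (2;(1)), (2;(1)), (2;(1)), (2;(1)), (2;(1,1)), (2;(2)), (2;(2)), (2;(2)), (2;(2)), (2;(3))]


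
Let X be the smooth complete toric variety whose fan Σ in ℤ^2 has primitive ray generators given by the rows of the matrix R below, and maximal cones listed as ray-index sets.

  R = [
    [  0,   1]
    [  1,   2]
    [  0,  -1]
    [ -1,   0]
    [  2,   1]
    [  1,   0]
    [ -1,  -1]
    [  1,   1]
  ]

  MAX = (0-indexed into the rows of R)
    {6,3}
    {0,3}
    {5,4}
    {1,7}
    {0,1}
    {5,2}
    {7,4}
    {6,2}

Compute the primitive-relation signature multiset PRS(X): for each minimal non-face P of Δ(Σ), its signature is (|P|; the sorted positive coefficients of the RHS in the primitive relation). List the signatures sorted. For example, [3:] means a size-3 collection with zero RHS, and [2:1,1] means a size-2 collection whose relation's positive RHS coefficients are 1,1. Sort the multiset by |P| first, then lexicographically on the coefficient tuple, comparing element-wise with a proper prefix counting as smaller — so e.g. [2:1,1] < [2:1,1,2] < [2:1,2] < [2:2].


20 collections generate NE(X_Σ); each relation:

  {0,2}:  v_{0} + v_{2} = 0 ; sig = [2:]
  {3,5}:  v_{3} + v_{5} = 0 ; sig = [2:]
  {6,7}:  v_{6} + v_{7} = 0 ; sig = [2:]
  {0,5}:  v_{0} + v_{5} = v_{7} ; sig = [2:1]
  {0,6}:  v_{0} + v_{6} = v_{3} ; sig = [2:1]
  {0,7}:  v_{0} + v_{7} = v_{1} ; sig = [2:1]
  {1,2}:  v_{1} + v_{2} = v_{7} ; sig = [2:1]
  {1,6}:  v_{1} + v_{6} = v_{0} ; sig = [2:1]
  {2,3}:  v_{2} + v_{3} = v_{6} ; sig = [2:1]
  {2,7}:  v_{2} + v_{7} = v_{5} ; sig = [2:1]
  {3,4}:  v_{3} + v_{4} = v_{7} ; sig = [2:1]
  {3,7}:  v_{3} + v_{7} = v_{0} ; sig = [2:1]
  {4,6}:  v_{4} + v_{6} = v_{5} ; sig = [2:1]
  {5,6}:  v_{5} + v_{6} = v_{2} ; sig = [2:1]
  {5,7}:  v_{5} + v_{7} = v_{4} ; sig = [2:1]
  {0,4}:  v_{0} + v_{4} = 2·v_{7} ; sig = [2:2]
  {1,3}:  v_{1} + v_{3} = 2·v_{0} ; sig = [2:2]
  {1,5}:  v_{1} + v_{5} = 2·v_{7} ; sig = [2:2]
  {2,4}:  v_{2} + v_{4} = 2·v_{5} ; sig = [2:2]
  {1,4}:  v_{1} + v_{4} = 3·v_{7} ; sig = [2:3]

Signatures (|P|; sorted positive RHS coefficients), sorted:
[[2:], [2:], [2:], [2:1], [2:1], [2:1], [2:1], [2:1], [2:1], [2:1], [2:1], [2:1], [2:1], [2:1], [2:1], [2:2], [2:2], [2:2], [2:2], [2:3]]


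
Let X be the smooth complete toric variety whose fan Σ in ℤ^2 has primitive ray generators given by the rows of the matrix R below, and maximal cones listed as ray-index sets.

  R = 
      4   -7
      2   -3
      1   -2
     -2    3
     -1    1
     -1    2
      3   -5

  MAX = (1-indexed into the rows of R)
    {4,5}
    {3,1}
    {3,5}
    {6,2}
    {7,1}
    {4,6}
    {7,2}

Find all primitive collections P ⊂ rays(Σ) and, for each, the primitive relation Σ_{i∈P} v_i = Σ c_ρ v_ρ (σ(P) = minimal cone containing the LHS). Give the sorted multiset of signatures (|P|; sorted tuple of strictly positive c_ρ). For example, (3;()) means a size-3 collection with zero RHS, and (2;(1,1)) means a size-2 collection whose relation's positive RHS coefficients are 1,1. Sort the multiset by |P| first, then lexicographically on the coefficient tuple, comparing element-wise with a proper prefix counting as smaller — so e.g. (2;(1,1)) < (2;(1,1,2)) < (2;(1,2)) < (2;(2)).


The 14 primitive collections of Σ (r=7, n=2):

  P={2,4}:  v_{2} + v_{4} = 0 ; sig = (2;())
  P={3,6}:  v_{3} + v_{6} = 0 ; sig = (2;())
  P={1,6}:  v_{1} + v_{6} = v_{7} ; sig = (2;(1))
  P={2,3}:  v_{2} + v_{3} = v_{7} ; sig = (2;(1))
  P={2,5}:  v_{2} + v_{5} = v_{3} ; sig = (2;(1))
  P={3,4}:  v_{3} + v_{4} = v_{5} ; sig = (2;(1))
  P={3,7}:  v_{3} + v_{7} = v_{1} ; sig = (2;(1))
  P={4,7}:  v_{4} + v_{7} = v_{3} ; sig = (2;(1))
  P={5,6}:  v_{5} + v_{6} = v_{4} ; sig = (2;(1))
  P={6,7}:  v_{6} + v_{7} = v_{2} ; sig = (2;(1))
  P={1,2}:  v_{1} + v_{2} = 2·v_{7} ; sig = (2;(2))
  P={1,4}:  v_{1} + v_{4} = 2·v_{3} ; sig = (2;(2))
  P={5,7}:  v_{5} + v_{7} = 2·v_{3} ; sig = (2;(2))
  P={1,5}:  v_{1} + v_{5} = 3·v_{3} ; sig = (2;(3))

Sorted signature multiset PRS(X):
[(2;()), (2;()), (2;(1)), (2;(1)), (2;(1)), (2;(1)), (2;(1)), (2;(1)), (2;(1)), (2;(1)), (2;(2)), (2;(2)), (2;(2)), (2;(3))]


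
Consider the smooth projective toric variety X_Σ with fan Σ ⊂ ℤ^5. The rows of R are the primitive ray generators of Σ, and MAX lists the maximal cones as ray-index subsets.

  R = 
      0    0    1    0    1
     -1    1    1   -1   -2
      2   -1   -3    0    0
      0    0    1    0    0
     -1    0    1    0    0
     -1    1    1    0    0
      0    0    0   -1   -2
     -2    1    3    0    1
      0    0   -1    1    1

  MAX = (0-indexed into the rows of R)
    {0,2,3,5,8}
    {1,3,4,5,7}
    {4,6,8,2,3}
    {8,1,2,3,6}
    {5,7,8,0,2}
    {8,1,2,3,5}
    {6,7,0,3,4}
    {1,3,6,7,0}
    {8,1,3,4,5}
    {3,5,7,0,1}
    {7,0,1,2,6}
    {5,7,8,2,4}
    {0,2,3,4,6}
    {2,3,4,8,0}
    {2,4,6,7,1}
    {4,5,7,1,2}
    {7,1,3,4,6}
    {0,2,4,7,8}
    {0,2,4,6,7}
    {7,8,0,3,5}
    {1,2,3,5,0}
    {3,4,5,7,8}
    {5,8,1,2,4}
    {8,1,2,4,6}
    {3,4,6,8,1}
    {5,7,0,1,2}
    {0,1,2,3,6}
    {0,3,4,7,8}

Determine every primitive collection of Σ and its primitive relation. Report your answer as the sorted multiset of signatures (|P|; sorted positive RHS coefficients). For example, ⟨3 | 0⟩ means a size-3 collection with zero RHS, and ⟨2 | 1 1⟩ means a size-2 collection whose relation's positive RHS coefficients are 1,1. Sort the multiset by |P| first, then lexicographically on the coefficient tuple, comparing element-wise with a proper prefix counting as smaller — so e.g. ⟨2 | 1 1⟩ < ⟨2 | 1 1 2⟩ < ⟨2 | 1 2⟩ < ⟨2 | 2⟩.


Primitive collections (10):

  P={5,6}:  v_{5} + v_{6} = v_{1}  →  sig = ⟨2 | 1⟩
  P={0,6,8}:  v_{0} + v_{6} + v_{8} = 0  →  sig = ⟨3 | 0⟩
  P={0,1,8}:  v_{0} + v_{1} + v_{8} = v_{5}  →  sig = ⟨3 | 1⟩
  P={0,4,5}:  v_{0} + v_{4} + v_{5} = v_{7}  →  sig = ⟨3 | 1⟩
  P={2,3,7}:  v_{2} + v_{3} + v_{7} = v_{0}  →  sig = ⟨3 | 1⟩
  P={0,1,4}:  v_{0} + v_{1} + v_{4} = v_{6} + v_{7}  →  sig = ⟨3 | 1 1⟩
  P={6,7,8}:  v_{6} + v_{7} + v_{8} = v_{4} + v_{5}  →  sig = ⟨3 | 1 1⟩
  P={1,7,8}:  v_{1} + v_{7} + v_{8} = v_{4} + 2·v_{5}  →  sig = ⟨3 | 1 2⟩
  P={2,3,4,5}:  v_{2} + v_{3} + v_{4} + v_{5} = 0  →  sig = ⟨4 | 0⟩
  P={1,2,3,4}:  v_{1} + v_{2} + v_{3} + v_{4} = v_{6}  →  sig = ⟨4 | 1⟩

Sorted signature multiset PRS(X):
[⟨2 | 1⟩, ⟨3 | 0⟩, ⟨3 | 1⟩, ⟨3 | 1⟩, ⟨3 | 1⟩, ⟨3 | 1 1⟩, ⟨3 | 1 1⟩, ⟨3 | 1 2⟩, ⟨4 | 0⟩, ⟨4 | 1⟩]


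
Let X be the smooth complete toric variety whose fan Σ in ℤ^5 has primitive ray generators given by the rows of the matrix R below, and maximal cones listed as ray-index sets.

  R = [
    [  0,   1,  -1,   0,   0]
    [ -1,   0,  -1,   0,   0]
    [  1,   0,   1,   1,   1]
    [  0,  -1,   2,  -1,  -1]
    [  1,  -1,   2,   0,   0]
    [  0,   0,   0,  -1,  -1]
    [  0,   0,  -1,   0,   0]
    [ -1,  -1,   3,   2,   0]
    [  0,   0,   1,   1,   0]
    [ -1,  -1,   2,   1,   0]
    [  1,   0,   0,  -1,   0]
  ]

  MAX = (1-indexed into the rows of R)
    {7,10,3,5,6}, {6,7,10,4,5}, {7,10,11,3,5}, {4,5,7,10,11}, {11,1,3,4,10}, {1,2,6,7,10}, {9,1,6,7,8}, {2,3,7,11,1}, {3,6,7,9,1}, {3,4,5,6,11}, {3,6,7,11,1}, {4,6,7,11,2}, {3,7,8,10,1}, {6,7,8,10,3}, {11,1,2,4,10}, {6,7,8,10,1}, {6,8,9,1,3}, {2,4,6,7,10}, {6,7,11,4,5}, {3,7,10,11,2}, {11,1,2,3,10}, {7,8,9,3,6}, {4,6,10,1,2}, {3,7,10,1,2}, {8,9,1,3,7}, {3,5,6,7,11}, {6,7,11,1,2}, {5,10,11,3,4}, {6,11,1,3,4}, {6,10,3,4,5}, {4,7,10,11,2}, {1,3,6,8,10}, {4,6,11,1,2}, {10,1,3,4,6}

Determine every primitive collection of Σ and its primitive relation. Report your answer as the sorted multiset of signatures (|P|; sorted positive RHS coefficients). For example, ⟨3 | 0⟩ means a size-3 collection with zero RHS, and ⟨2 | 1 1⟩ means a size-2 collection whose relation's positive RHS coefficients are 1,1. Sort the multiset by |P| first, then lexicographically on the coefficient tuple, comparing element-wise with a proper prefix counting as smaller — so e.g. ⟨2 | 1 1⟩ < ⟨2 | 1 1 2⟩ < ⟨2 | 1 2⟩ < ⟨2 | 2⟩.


Primitive collections (19):

  • {9,10}:  v_{9} + v_{10} = v_{8}  so sig = ⟨2 | 1⟩
  • {1,5}:  v_{1} + v_{5} = v_{3} + v_{6}  so sig = ⟨2 | 1 1⟩
  • {9,11}:  v_{9} + v_{11} = v_{3} + v_{6}  so sig = ⟨2 | 1 1⟩
  • {2,5}:  v_{2} + v_{5} = v_{7} + v_{10} + v_{11}  so sig = ⟨2 | 1 1 1⟩
  • {2,9}:  v_{2} + v_{9} = v_{1} + v_{7} + v_{10}  so sig = ⟨2 | 1 1 1⟩
  • {8,11}:  v_{8} + v_{11} = v_{3} + v_{6} + v_{10}  so sig = ⟨2 | 1 1 1⟩
  • {2,8}:  v_{2} + v_{8} = v_{1} + v_{7} + 2·v_{10}  so sig = ⟨2 | 1 1 2⟩
  • {4,9}:  v_{4} + v_{9} = v_{3} + 2·v_{6} + v_{10}  so sig = ⟨2 | 1 1 2⟩
  • {5,9}:  v_{5} + v_{9} = 2·v_{3} + 2·v_{6} + v_{7} + v_{10}  so sig = ⟨2 | 1 1 2 2⟩
  • {4,8}:  v_{4} + v_{8} = v_{3} + 2·v_{6} + 2·v_{10}  so sig = ⟨2 | 1 2 2⟩
  • {5,8}:  v_{5} + v_{8} = 2·v_{3} + 2·v_{6} + v_{7} + 2·v_{10}  so sig = ⟨2 | 1 2 2 2⟩
  • {2,3,6}:  v_{2} + v_{3} + v_{6} = 0  so sig = ⟨3 | 0⟩
  • {1,4,7}:  v_{1} + v_{4} + v_{7} = v_{6}  so sig = ⟨3 | 1⟩
  • {3,4,7}:  v_{3} + v_{4} + v_{7} = v_{5}  so sig = ⟨3 | 1⟩
  • {6,10,11}:  v_{6} + v_{10} + v_{11} = v_{4}  so sig = ⟨3 | 1⟩
  • {2,3,4}:  v_{2} + v_{3} + v_{4} = v_{10} + v_{11}  so sig = ⟨3 | 1 1⟩
  • {1,7,10,11}:  v_{1} + v_{7} + v_{10} + v_{11} = 0  so sig = ⟨4 | 0⟩
  • {1,3,6,7,10}:  v_{1} + v_{3} + v_{6} + v_{7} + v_{10} = v_{9}  so sig = ⟨5 | 1⟩
  • {1,3,6,7,8}:  v_{1} + v_{3} + v_{6} + v_{7} + v_{8} = 2·v_{9}  so sig = ⟨5 | 2⟩

Hence PRS(X_Σ) =
{ ⟨2 | 1⟩,  ⟨2 | 1 1⟩ ×2,  ⟨2 | 1 1 1⟩ ×3,  ⟨2 | 1 1 2⟩ ×2,  ⟨2 | 1 1 2 2⟩,  ⟨2 | 1 2 2⟩,  ⟨2 | 1 2 2 2⟩,  ⟨3 | 0⟩,  ⟨3 | 1⟩ ×3,  ⟨3 | 1 1⟩,  ⟨4 | 0⟩,  ⟨5 | 1⟩,  ⟨5 | 2⟩ }


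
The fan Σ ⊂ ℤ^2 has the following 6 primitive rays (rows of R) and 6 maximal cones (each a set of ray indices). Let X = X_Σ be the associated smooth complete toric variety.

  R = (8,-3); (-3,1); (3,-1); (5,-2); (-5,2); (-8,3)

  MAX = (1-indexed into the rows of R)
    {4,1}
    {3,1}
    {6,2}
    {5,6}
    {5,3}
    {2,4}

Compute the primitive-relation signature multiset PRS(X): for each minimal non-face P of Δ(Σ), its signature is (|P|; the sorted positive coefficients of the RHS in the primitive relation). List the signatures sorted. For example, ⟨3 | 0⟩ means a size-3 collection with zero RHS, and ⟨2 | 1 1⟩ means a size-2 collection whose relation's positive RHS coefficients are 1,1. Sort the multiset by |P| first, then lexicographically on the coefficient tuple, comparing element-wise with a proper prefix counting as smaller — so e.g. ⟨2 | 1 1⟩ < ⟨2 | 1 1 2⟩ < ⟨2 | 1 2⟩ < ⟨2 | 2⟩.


|primitive collections| = 9. Relations:

  P={1,6}:  v_{1} + v_{6} = 0 — sig = ⟨2 | 0⟩
  P={2,3}:  v_{2} + v_{3} = 0 — sig = ⟨2 | 0⟩
  P={4,5}:  v_{4} + v_{5} = 0 — sig = ⟨2 | 0⟩
  P={1,2}:  v_{1} + v_{2} = v_{4} — sig = ⟨2 | 1⟩
  P={1,5}:  v_{1} + v_{5} = v_{3} — sig = ⟨2 | 1⟩
  P={2,5}:  v_{2} + v_{5} = v_{6} — sig = ⟨2 | 1⟩
  P={3,4}:  v_{3} + v_{4} = v_{1} — sig = ⟨2 | 1⟩
  P={3,6}:  v_{3} + v_{6} = v_{5} — sig = ⟨2 | 1⟩
  P={4,6}:  v_{4} + v_{6} = v_{2} — sig = ⟨2 | 1⟩

so the primitive-relation signature multiset is
    ⟨2 | 0⟩
    ⟨2 | 0⟩
    ⟨2 | 0⟩
    ⟨2 | 1⟩
    ⟨2 | 1⟩
    ⟨2 | 1⟩
    ⟨2 | 1⟩
    ⟨2 | 1⟩
    ⟨2 | 1⟩


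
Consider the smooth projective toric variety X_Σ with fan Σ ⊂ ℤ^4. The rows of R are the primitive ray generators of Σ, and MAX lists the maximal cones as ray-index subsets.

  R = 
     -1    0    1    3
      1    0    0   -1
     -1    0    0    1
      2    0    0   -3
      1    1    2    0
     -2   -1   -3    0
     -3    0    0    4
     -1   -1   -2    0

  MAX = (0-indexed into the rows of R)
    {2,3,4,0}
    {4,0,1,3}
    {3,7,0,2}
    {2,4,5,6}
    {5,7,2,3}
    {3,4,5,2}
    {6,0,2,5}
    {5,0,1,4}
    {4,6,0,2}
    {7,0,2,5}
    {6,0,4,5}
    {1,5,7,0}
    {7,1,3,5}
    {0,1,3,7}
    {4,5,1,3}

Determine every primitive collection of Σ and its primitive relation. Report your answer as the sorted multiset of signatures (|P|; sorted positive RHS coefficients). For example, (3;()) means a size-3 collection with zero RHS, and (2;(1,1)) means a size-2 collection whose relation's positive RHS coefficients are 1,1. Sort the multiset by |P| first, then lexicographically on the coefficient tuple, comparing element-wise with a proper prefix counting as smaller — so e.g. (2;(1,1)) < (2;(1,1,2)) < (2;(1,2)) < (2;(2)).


Primitive collections (7):

  • {1,2}:  v_{1} + v_{2} = 0 ; sig = (2;())
  • {4,7}:  v_{4} + v_{7} = 0 ; sig = (2;())
  • {3,6}:  v_{3} + v_{6} = v_{2} ; sig = (2;(1))
  • {1,6}:  v_{1} + v_{6} = v_{0} + v_{4} + v_{5} ; sig = (2;(1,1,1))
  • {6,7}:  v_{6} + v_{7} = v_{0} + v_{2} + v_{5} ; sig = (2;(1,1,1))
  • {0,3,5}:  v_{0} + v_{3} + v_{5} = v_{7} ; sig = (3;(1))
  • {0,2,4,5}:  v_{0} + v_{2} + v_{4} + v_{5} = v_{6} ; sig = (4;(1))

Sorted signature multiset PRS(X):
{ (2;()) ×2,  (2;(1)),  (2;(1,1,1)) ×2,  (3;(1)),  (4;(1)) }


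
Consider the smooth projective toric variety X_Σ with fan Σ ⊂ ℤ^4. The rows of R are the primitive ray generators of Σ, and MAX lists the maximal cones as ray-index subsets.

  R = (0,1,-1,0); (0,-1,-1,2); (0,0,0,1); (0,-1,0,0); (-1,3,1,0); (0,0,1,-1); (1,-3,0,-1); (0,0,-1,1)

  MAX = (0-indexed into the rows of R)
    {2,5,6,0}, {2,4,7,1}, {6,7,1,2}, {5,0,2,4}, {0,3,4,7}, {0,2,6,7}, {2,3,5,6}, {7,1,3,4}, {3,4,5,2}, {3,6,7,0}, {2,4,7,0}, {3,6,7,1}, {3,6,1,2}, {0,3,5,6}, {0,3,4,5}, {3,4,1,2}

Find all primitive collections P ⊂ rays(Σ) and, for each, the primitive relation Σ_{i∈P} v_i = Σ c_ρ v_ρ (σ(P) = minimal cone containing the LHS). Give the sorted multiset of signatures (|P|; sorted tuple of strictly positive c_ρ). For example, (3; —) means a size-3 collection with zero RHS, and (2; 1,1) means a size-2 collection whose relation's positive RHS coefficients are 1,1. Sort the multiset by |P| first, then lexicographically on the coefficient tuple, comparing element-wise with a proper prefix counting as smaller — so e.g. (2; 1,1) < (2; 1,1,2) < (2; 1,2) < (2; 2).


Σ has 6 primitive collections:

  {5,7}:  v_{5} + v_{7} = 0 — sig = (2; —)
  {4,6}:  v_{4} + v_{6} = v_{5} — sig = (2; 1)
  {1,5}:  v_{1} + v_{5} = v_{2} + v_{3} — sig = (2; 1,1)
  {0,1}:  v_{0} + v_{1} = 2·v_{7} — sig = (2; 2)
  {0,2,3}:  v_{0} + v_{2} + v_{3} = v_{7} — sig = (3; 1)
  {2,3,7}:  v_{2} + v_{3} + v_{7} = v_{1} — sig = (3; 1)

Hence PRS(X_Σ) =
    (2; —)
    (2; 1)
    (2; 1,1)
    (2; 2)
    (3; 1)
    (3; 1)


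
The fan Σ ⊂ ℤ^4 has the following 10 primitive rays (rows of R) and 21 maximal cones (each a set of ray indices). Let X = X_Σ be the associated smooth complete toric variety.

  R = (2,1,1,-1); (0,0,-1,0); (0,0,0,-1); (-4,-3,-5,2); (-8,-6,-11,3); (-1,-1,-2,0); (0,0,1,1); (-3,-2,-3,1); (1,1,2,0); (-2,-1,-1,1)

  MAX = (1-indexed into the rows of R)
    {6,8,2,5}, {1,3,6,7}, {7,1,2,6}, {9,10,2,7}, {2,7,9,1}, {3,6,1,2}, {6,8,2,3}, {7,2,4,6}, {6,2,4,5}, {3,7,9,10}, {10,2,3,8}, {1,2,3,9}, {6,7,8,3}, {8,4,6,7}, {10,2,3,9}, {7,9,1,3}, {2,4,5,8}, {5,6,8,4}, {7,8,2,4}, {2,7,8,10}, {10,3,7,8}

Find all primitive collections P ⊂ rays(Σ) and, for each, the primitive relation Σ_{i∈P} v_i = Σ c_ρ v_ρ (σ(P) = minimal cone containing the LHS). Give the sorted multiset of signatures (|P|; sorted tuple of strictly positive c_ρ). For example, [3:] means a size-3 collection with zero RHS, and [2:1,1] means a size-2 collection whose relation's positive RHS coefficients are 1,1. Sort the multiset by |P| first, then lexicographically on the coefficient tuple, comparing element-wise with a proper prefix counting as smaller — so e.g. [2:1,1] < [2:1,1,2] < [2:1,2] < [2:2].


Δ(Σ) — 10 vertices, 17 min non-faces:

  • {1,10}:  v_{1} + v_{10} = 0  ⟹  sig = [2:]
  • {6,9}:  v_{6} + v_{9} = 0  ⟹  sig = [2:]
  • {1,8}:  v_{1} + v_{8} = v_{6}  ⟹  sig = [2:1]
  • {6,10}:  v_{6} + v_{10} = v_{8}  ⟹  sig = [2:1]
  • {8,9}:  v_{8} + v_{9} = v_{10}  ⟹  sig = [2:1]
  • {3,4}:  v_{3} + v_{4} = v_{6} + v_{8}  ⟹  sig = [2:1,1]
  • {4,9}:  v_{4} + v_{9} = v_{2} + v_{7} + v_{8}  ⟹  sig = [2:1,1,1]
  • {5,9}:  v_{5} + v_{9} = v_{2} + v_{4} + v_{8}  ⟹  sig = [2:1,1,1]
  • {1,4}:  v_{1} + v_{4} = v_{2} + 2·v_{6} + v_{7}  ⟹  sig = [2:1,1,2]
  • {1,5}:  v_{1} + v_{5} = v_{2} + v_{4} + 2·v_{6}  ⟹  sig = [2:1,1,2]
  • {4,10}:  v_{4} + v_{10} = v_{2} + v_{7} + 2·v_{8}  ⟹  sig = [2:1,1,2]
  • {5,10}:  v_{5} + v_{10} = v_{2} + v_{4} + 2·v_{8}  ⟹  sig = [2:1,1,2]
  • {3,5}:  v_{3} + v_{5} = v_{2} + 2·v_{6} + 2·v_{8}  ⟹  sig = [2:1,2,2]
  • {5,7}:  v_{5} + v_{7} = 2·v_{4}  ⟹  sig = [2:2]
  • {2,3,7}:  v_{2} + v_{3} + v_{7} = 0  ⟹  sig = [3:]
  • {2,4,6,8}:  v_{2} + v_{4} + v_{6} + v_{8} = v_{5}  ⟹  sig = [4:1]
  • {2,6,7,8}:  v_{2} + v_{6} + v_{7} + v_{8} = v_{4}  ⟹  sig = [4:1]

Signatures (|P|; sorted positive RHS coefficients), sorted:
    [2:]
    [2:]
    [2:1]
    [2:1]
    [2:1]
    [2:1,1]
    [2:1,1,1]
    [2:1,1,1]
    [2:1,1,2]
    [2:1,1,2]
    [2:1,1,2]
    [2:1,1,2]
    [2:1,2,2]
    [2:2]
    [3:]
    [4:1]
    [4:1]


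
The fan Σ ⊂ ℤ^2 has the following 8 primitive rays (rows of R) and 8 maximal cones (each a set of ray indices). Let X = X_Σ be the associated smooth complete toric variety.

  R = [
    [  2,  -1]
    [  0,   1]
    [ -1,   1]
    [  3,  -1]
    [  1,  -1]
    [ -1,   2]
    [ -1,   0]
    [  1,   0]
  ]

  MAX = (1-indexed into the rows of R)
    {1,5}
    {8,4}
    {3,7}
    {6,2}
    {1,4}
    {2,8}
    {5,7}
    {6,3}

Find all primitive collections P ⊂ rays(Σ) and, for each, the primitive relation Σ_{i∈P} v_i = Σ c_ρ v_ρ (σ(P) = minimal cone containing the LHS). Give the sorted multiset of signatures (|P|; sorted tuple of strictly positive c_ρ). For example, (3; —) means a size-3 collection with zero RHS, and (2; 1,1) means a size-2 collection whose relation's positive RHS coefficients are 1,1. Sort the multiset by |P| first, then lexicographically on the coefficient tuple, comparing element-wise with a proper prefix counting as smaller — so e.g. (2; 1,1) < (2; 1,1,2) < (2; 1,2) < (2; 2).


|primitive collections| = 20. Relations:

  P={3,5}:  v_{3} + v_{5} = 0  →  sig = (2; —)
  P={7,8}:  v_{7} + v_{8} = 0  →  sig = (2; —)
  P={1,3}:  v_{1} + v_{3} = v_{8}  →  sig = (2; 1)
  P={1,7}:  v_{1} + v_{7} = v_{5}  →  sig = (2; 1)
  P={1,8}:  v_{1} + v_{8} = v_{4}  →  sig = (2; 1)
  P={2,3}:  v_{2} + v_{3} = v_{6}  →  sig = (2; 1)
  P={2,5}:  v_{2} + v_{5} = v_{8}  →  sig = (2; 1)
  P={2,7}:  v_{2} + v_{7} = v_{3}  →  sig = (2; 1)
  P={3,8}:  v_{3} + v_{8} = v_{2}  →  sig = (2; 1)
  P={4,7}:  v_{4} + v_{7} = v_{1}  →  sig = (2; 1)
  P={5,6}:  v_{5} + v_{6} = v_{2}  →  sig = (2; 1)
  P={5,8}:  v_{5} + v_{8} = v_{1}  →  sig = (2; 1)
  P={1,6}:  v_{1} + v_{6} = v_{2} + v_{8}  →  sig = (2; 1,1)
  P={4,6}:  v_{4} + v_{6} = v_{2} + 2·v_{8}  →  sig = (2; 1,2)
  P={1,2}:  v_{1} + v_{2} = 2·v_{8}  →  sig = (2; 2)
  P={3,4}:  v_{3} + v_{4} = 2·v_{8}  →  sig = (2; 2)
  P={4,5}:  v_{4} + v_{5} = 2·v_{1}  →  sig = (2; 2)
  P={6,7}:  v_{6} + v_{7} = 2·v_{3}  →  sig = (2; 2)
  P={6,8}:  v_{6} + v_{8} = 2·v_{2}  →  sig = (2; 2)
  P={2,4}:  v_{2} + v_{4} = 3·v_{8}  →  sig = (2; 3)

so the primitive-relation signature multiset is
[(2; —), (2; —), (2; 1), (2; 1), (2; 1), (2; 1), (2; 1), (2; 1), (2; 1), (2; 1), (2; 1), (2; 1), (2; 1,1), (2; 1,2), (2; 2), (2; 2), (2; 2), (2; 2), (2; 2), (2; 3)]


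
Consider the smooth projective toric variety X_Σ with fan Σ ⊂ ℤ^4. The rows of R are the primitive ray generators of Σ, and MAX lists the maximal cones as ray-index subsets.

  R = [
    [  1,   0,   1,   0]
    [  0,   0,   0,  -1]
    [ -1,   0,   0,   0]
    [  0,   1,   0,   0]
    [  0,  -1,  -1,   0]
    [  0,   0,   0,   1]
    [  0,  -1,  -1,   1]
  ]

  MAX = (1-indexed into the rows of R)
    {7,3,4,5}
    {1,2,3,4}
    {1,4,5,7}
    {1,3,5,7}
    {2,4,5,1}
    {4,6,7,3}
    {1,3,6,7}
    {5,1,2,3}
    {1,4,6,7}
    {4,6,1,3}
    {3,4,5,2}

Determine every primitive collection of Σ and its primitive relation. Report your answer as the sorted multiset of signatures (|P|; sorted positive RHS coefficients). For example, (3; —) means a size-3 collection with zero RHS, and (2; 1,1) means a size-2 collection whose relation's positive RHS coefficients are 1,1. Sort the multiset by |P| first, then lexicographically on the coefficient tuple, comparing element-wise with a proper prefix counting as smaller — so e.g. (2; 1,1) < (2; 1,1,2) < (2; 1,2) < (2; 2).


5 minimal non-faces of Δ(Σ) (on 7 rays):

  • {2,6}:  v_{2} + v_{6} = 0  →  sig = (2; —)
  • {2,7}:  v_{2} + v_{7} = v_{5}  →  sig = (2; 1)
  • {5,6}:  v_{5} + v_{6} = v_{7}  →  sig = (2; 1)
  • {1,3,4,5}:  v_{1} + v_{3} + v_{4} + v_{5} = 0  →  sig = (4; —)
  • {1,3,4,7}:  v_{1} + v_{3} + v_{4} + v_{7} = v_{6}  →  sig = (4; 1)

Sorted signature multiset PRS(X):
[(2; —), (2; 1), (2; 1), (4; —), (4; 1)]


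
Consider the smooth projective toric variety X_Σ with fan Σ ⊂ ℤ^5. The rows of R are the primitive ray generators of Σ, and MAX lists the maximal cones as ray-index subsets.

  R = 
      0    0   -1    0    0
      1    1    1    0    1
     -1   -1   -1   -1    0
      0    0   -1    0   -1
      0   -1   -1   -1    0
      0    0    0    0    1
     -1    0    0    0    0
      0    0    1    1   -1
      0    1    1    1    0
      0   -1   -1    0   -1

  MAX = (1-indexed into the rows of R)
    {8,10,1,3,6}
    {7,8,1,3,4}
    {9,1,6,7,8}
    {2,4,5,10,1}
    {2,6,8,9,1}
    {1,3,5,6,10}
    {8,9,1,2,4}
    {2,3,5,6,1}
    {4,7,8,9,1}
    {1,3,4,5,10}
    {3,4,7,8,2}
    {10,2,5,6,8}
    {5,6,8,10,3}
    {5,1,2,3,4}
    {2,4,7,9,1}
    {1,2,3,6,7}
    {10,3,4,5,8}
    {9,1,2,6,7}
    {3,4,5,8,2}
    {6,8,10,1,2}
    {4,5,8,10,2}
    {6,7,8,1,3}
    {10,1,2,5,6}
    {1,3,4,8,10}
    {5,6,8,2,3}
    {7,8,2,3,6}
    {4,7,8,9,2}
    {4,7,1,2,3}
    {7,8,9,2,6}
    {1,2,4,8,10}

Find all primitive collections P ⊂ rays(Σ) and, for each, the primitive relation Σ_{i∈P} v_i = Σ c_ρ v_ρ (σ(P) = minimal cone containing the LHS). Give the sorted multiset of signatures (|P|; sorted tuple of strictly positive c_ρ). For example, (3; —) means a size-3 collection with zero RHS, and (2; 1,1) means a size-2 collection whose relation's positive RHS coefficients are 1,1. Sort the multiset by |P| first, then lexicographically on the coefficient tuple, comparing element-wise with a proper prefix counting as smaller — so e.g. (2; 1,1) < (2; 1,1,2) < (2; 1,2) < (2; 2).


10 minimal non-faces of Δ(Σ) (on 10 rays):

  • {5,9}:  v_{5} + v_{9} = 0 ; sig = (2; —)
  • {3,9}:  v_{3} + v_{9} = v_{7} ; sig = (2; 1)
  • {4,6}:  v_{4} + v_{6} = v_{1} ; sig = (2; 1)
  • {5,7}:  v_{5} + v_{7} = v_{3} ; sig = (2; 1)
  • {9,10}:  v_{9} + v_{10} = v_{1} + v_{8} ; sig = (2; 1,1)
  • {7,10}:  v_{7} + v_{10} = v_{1} + v_{3} + v_{8} ; sig = (2; 1,1,1)
  • {1,5,8}:  v_{1} + v_{5} + v_{8} = v_{10} ; sig = (3; 1)
  • {2,3,10}:  v_{2} + v_{3} + v_{10} = v_{5} ; sig = (3; 1)
  • {1,2,3,8}:  v_{1} + v_{2} + v_{3} + v_{8} = 0 ; sig = (4; —)
  • {1,2,7,8}:  v_{1} + v_{2} + v_{7} + v_{8} = v_{9} ; sig = (4; 1)

Signatures (|P|; sorted positive RHS coefficients), sorted:
[(2; —), (2; 1), (2; 1), (2; 1), (2; 1,1), (2; 1,1,1), (3; 1), (3; 1), (4; —), (4; 1)]


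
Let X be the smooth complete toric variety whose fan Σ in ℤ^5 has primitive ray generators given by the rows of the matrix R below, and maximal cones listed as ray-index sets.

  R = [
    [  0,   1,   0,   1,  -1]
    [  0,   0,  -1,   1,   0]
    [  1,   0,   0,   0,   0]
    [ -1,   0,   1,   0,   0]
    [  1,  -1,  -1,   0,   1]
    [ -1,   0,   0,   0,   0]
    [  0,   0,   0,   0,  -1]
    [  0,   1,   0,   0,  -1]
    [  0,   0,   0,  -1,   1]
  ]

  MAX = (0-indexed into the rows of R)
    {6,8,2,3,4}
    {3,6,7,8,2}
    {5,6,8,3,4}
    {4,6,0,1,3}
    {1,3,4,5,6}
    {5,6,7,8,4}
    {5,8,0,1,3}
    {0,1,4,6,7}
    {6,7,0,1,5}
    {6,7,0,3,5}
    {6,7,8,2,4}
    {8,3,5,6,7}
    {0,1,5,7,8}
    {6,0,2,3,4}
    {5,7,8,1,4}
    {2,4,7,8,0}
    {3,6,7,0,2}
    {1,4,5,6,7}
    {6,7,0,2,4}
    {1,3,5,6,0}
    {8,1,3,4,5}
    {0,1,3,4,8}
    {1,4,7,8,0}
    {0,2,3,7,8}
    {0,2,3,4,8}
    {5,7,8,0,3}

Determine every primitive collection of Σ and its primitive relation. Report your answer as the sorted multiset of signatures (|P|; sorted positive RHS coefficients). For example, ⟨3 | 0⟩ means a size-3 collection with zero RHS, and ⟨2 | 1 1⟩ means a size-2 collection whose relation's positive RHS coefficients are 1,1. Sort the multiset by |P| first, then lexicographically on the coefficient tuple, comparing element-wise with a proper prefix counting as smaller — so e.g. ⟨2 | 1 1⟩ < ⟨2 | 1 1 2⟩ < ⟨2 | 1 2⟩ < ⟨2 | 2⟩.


Primitive collections (7):

  • {2,5}:  v_{2} + v_{5} = 0  so sig = ⟨2 | 0⟩
  • {1,2}:  v_{1} + v_{2} = v_{0} + v_{4}  so sig = ⟨2 | 1 1⟩
  • {3,4,7}:  v_{3} + v_{4} + v_{7} = 0  so sig = ⟨3 | 0⟩
  • {0,4,5}:  v_{0} + v_{4} + v_{5} = v_{1}  so sig = ⟨3 | 1⟩
  • {0,6,8}:  v_{0} + v_{6} + v_{8} = v_{7}  so sig = ⟨3 | 1⟩
  • {1,3,7}:  v_{1} + v_{3} + v_{7} = v_{0} + v_{5}  so sig = ⟨3 | 1 1⟩
  • {1,6,8}:  v_{1} + v_{6} + v_{8} = v_{4} + v_{5} + v_{7}  so sig = ⟨3 | 1 1 1⟩

Signatures (|P|; sorted positive RHS coefficients), sorted:
{ ⟨2 | 0⟩,  ⟨2 | 1 1⟩,  ⟨3 | 0⟩,  ⟨3 | 1⟩ ×2,  ⟨3 | 1 1⟩,  ⟨3 | 1 1 1⟩ }


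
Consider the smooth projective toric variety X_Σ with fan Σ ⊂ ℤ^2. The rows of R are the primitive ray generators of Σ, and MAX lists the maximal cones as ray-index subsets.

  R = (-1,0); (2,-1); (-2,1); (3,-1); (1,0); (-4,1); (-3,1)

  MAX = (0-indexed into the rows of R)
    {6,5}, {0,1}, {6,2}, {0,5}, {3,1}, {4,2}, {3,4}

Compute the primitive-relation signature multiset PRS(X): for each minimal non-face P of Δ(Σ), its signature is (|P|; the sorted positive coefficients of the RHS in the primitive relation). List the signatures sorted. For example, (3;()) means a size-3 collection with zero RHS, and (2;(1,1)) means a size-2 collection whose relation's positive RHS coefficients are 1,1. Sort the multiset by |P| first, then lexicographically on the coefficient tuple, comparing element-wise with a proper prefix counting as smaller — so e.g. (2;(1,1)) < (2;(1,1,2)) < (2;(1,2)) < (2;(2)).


Σ has 14 primitive collections:

  • {0,4}:  v_{0} + v_{4} = 0 ; sig = (2;())
  • {1,2}:  v_{1} + v_{2} = 0 ; sig = (2;())
  • {3,6}:  v_{3} + v_{6} = 0 ; sig = (2;())
  • {0,2}:  v_{0} + v_{2} = v_{6} ; sig = (2;(1))
  • {0,3}:  v_{0} + v_{3} = v_{1} ; sig = (2;(1))
  • {0,6}:  v_{0} + v_{6} = v_{5} ; sig = (2;(1))
  • {1,4}:  v_{1} + v_{4} = v_{3} ; sig = (2;(1))
  • {1,6}:  v_{1} + v_{6} = v_{0} ; sig = (2;(1))
  • {2,3}:  v_{2} + v_{3} = v_{4} ; sig = (2;(1))
  • {3,5}:  v_{3} + v_{5} = v_{0} ; sig = (2;(1))
  • {4,5}:  v_{4} + v_{5} = v_{6} ; sig = (2;(1))
  • {4,6}:  v_{4} + v_{6} = v_{2} ; sig = (2;(1))
  • {1,5}:  v_{1} + v_{5} = 2·v_{0} ; sig = (2;(2))
  • {2,5}:  v_{2} + v_{5} = 2·v_{6} ; sig = (2;(2))

Signatures (|P|; sorted positive RHS coefficients), sorted:
[(2;()), (2;()), (2;()), (2;(1)), (2;(1)), (2;(1)), (2;(1)), (2;(1)), (2;(1)), (2;(1)), (2;(1)), (2;(1)), (2;(2)), (2;(2))]
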